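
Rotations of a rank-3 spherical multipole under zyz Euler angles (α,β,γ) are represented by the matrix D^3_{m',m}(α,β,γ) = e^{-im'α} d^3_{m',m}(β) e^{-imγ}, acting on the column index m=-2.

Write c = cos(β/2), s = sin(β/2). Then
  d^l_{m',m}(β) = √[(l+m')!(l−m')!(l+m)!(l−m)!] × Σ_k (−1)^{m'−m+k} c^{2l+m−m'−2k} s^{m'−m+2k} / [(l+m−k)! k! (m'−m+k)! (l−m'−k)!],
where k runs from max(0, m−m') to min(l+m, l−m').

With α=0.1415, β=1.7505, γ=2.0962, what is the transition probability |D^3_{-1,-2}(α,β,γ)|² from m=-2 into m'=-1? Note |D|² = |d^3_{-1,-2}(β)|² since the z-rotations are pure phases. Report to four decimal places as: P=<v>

Split into d^3_{-1,-2}(β=1.7505) × two z-phases.
c=cos(1.750500/2)=0.640805, s=sin(1.750500/2)=0.767704; N=√[2·24·1·120]=75.894664
k: max(0,(-2)−(-1))=0 … min(3+(-2),3−(-1))=1
  k=0: (−1)^1·75.8947/(24)·0.6408^5·0.7677^1 = -0.262315
  k=1: (−1)^2·75.8947/(12)·0.6408^3·0.7677^3 = +0.752989
d^3_{-1,-2}(1.7505) = -0.262315 +0.752989 = +0.490674
|D^3_{-1,-2}|² = |d^3_{-1,-2}(β)|² = (+0.490674)² = 0.240761 (the z-rotation phases have unit modulus)

P=0.2408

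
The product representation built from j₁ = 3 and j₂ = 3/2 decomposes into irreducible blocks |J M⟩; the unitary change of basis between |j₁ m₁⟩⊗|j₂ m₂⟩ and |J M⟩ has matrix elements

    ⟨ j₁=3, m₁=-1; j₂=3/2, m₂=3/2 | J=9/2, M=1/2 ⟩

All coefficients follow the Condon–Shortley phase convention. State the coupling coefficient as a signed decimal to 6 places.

+√(5/42) = +0.345033

√[10·0!6!3!/10! · 2!4!3!0!5!4!] = √(69120/7)
  +(−1)^0/∏(0,0,4,3,2,0)! = 1/288  (running 1/288)
⟨..|..⟩ = √(69120/7)·(1/288) = +0.345033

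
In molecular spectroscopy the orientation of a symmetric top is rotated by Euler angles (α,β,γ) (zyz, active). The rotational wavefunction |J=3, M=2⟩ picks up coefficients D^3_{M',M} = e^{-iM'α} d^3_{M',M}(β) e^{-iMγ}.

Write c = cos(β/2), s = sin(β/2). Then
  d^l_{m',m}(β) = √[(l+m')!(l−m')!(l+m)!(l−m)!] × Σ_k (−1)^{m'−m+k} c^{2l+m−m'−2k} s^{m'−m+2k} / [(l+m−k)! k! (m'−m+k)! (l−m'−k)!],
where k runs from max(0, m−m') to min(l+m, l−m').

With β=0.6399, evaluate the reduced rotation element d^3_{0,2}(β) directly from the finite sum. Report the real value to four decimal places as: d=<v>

d=0.3916

d^3_{0,2}(β=0.6399) via the finite sum:
Half-angle: c=0.949251, s=0.314519. N=√(6·6·120·1)=65.726707
k: max(0,(2)−(0))=2 … min(3+(2),3−(0))=3
  k=2: (−1)^0·65.7267/(12)·0.9493^4·0.3145^2 = +0.439926
  k=3: (−1)^1·65.7267/(12)·0.9493^2·0.3145^4 = -0.048296
d^3_{0,2}(0.6399) = +0.439926 -0.048296 = +0.391630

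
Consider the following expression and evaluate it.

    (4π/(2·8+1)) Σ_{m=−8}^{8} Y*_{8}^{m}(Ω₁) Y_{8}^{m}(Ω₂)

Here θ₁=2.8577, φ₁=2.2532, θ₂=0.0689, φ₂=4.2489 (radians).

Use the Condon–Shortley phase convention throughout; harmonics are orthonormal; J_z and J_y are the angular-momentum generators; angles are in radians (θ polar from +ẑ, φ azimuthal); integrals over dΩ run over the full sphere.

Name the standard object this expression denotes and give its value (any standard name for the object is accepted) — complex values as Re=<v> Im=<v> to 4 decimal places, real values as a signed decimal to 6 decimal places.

This sum is the spherical-harmonic addition theorem: it equals the Legendre polynomial P_l(cos γ) of the angle γ between the two directions.
Addition theorem: P_8(cos γ) = (4π/17) Σ_m Y*_{lm}(Ω₁) Y_{lm}(Ω₂), m = −8…8:
  [-8]  conj(Y_{8,-8})(Ω₁) = 0.00001 - 0.00001j ; Y_{8,-8}(Ω₂) = -0.00000 - 0.00000j ; Δ = -0.00000 + 0.00000j
  [-7]  conj(Y_{8,-7})(Ω₁) = 0.00027 + 0.00002j ; Y_{8,-7}(Ω₂) = -0.00000 + 0.00000j ; Δ = -0.00000 + 0.00000j
  [-6]  conj(Y_{8,-6})(Ω₁) = 0.00135 + 0.00190j ; Y_{8,-6}(Ω₂) = 0.00000 - 0.00000j ; Δ = 0.00000 + 0.00000j
  [-5]  conj(Y_{8,-5})(Ω₁) = -0.00389 + 0.01404j ; Y_{8,-5}(Ω₂) = -0.00001 - 0.00001j ; Δ = 0.00000 - 0.00000j
  [-4]  conj(Y_{8,-4})(Ω₁) = -0.06151 + 0.02688j ; Y_{8,-4}(Ω₂) = -0.00008 + 0.00029j ; Δ = -0.00000 - 0.00002j
  [-3]  conj(Y_{8,-3})(Ω₁) = -0.19911 - 0.10275j ; Y_{8,-3}(Ω₂) = 0.00441 - 0.00080j ; Δ = -0.00096 - 0.00029j
  [-2]  conj(Y_{8,-2})(Ω₁) = -0.10291 - 0.49251j ; Y_{8,-2}(Ω₂) = -0.02861 - 0.03812j ; Δ = -0.01583 + 0.01801j
  [-1]  conj(Y_{8,-1})(Ω₁) = 0.38274 - 0.47097j ; Y_{8,-1}(Ω₂) = -0.14566 + 0.29143j ; Δ = 0.08151 + 0.18014j
  [+0]  conj(Y_{8,0})(Ω₁) = -0.00586 + 0.00000j ; Y_{8,0}(Ω₂) = 1.06580 + 0.00000j ; Δ = -0.00624 + 0.00000j
  [+1]  conj(Y_{8,1})(Ω₁) = -0.38274 - 0.47097j ; Y_{8,1}(Ω₂) = 0.14566 + 0.29143j ; Δ = 0.08151 - 0.18014j
  [+2]  conj(Y_{8,2})(Ω₁) = -0.10291 + 0.49251j ; Y_{8,2}(Ω₂) = -0.02861 + 0.03812j ; Δ = -0.01583 - 0.01801j
  [+3]  conj(Y_{8,3})(Ω₁) = 0.19911 - 0.10275j ; Y_{8,3}(Ω₂) = -0.00441 - 0.00080j ; Δ = -0.00096 + 0.00029j
  [+4]  conj(Y_{8,4})(Ω₁) = -0.06151 - 0.02688j ; Y_{8,4}(Ω₂) = -0.00008 - 0.00029j ; Δ = -0.00000 + 0.00002j
  [+5]  conj(Y_{8,5})(Ω₁) = 0.00389 + 0.01404j ; Y_{8,5}(Ω₂) = 0.00001 - 0.00001j ; Δ = 0.00000 + 0.00000j
  [+6]  conj(Y_{8,6})(Ω₁) = 0.00135 - 0.00190j ; Y_{8,6}(Ω₂) = 0.00000 + 0.00000j ; Δ = 0.00000 - 0.00000j
  [+7]  conj(Y_{8,7})(Ω₁) = -0.00027 + 0.00002j ; Y_{8,7}(Ω₂) = 0.00000 + 0.00000j ; Δ = -0.00000 - 0.00000j
  [+8]  conj(Y_{8,8})(Ω₁) = 0.00001 + 0.00001j ; Y_{8,8}(Ω₂) = -0.00000 + 0.00000j ; Δ = -0.00000 - 0.00000j
Σ over m = 0.12319 - 0.00000j; ×(4π/17) → 0.09106 - 0.00000j. Real part: 0.091062

Legendre polynomial (addition theorem), +0.091062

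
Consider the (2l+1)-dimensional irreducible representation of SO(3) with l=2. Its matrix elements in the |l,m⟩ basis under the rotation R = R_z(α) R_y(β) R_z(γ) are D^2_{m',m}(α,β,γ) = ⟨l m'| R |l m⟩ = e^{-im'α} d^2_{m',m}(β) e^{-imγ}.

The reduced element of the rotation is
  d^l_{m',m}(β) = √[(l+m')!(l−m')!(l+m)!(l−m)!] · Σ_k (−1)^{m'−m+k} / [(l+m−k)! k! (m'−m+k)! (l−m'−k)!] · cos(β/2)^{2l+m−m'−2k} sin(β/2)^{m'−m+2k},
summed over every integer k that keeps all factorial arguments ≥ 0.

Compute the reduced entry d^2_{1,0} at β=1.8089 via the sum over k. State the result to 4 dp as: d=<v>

d=0.2807

d^2_{1,0}(β=1.8089) via the finite sum:
With c≡cos(β/2)=0.618118 and s≡sin(β/2)=0.786085, N=[6·1·2·2]^{1/2}=4.898979
Admissible k: 0..1 (factorial args all ≥0)
  k=0: (−1)^1·4.8990/(2)·0.6181^3·0.7861^1 = -0.454736
  k=1: (−1)^2·4.8990/(2)·0.6181^1·0.7861^3 = +0.735455
d^2_{1,0}(1.8089) = -0.454736 +0.735455 = +0.280719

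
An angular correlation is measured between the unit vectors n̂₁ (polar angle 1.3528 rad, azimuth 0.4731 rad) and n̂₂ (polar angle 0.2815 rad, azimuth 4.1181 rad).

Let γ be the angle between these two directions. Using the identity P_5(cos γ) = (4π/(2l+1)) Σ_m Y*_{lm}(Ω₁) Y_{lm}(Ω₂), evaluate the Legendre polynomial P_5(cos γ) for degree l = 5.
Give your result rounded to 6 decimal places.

Summing Y*_{l m}(θ₁,φ₁)·Y_{l m}(θ₂,φ₂) over m ∈ [−5, 5]; prefactor 4π/(2·5+1) = 1.142397:
  m=-5: (-0.293846+0.288428i) × (-0.000130-0.000757i) = +0.000256+0.000185i  (running Σ = +0.000256+0.000185i)
  m=-4: (-0.091169+0.273640i) × (-0.006061+0.005812i) = -0.001038-0.002188i  (running Σ = -0.000781-0.002003i)
  m=-3: (-0.028135-0.184288i) × (+0.052966+0.011404i) = +0.000611-0.010082i  (running Σ = -0.000170-0.012085i)
  m=-2: (-0.175643-0.243654i) × (-0.082873-0.206158i) = -0.035675+0.056403i  (running Σ = -0.035845+0.044317i)
  m=-1: (+0.108865+0.055725i) × (-0.297127+0.439677i) = -0.056848+0.031308i  (running Σ = -0.092693+0.075626i)
  m=0: (+0.300070-0.000000i) × (+0.455411+0.000000i) = +0.136655+0.000000i  (running Σ = +0.043962+0.075626i)
  m=1: (-0.108865+0.055725i) × (+0.297127+0.439677i) = -0.056848-0.031308i  (running Σ = -0.012886+0.044317i)
  m=2: (-0.175643+0.243654i) × (-0.082873+0.206158i) = -0.035675-0.056403i  (running Σ = -0.048561-0.012085i)
  m=3: (+0.028135-0.184288i) × (-0.052966+0.011404i) = +0.000611+0.010082i  (running Σ = -0.047950-0.002003i)
  m=4: (-0.091169-0.273640i) × (-0.006061-0.005812i) = -0.001038+0.002188i  (running Σ = -0.048987+0.000185i)
  m=5: (+0.293846+0.288428i) × (+0.000130-0.000757i) = +0.000256-0.000185i  (running Σ = -0.048731+0.000000i)
Accumulated sum -0.048731+0.000000i; after 4π/(2l+1) scaling, -0.055670+0.000000i ⇒ P_5 = -0.055670

-0.055670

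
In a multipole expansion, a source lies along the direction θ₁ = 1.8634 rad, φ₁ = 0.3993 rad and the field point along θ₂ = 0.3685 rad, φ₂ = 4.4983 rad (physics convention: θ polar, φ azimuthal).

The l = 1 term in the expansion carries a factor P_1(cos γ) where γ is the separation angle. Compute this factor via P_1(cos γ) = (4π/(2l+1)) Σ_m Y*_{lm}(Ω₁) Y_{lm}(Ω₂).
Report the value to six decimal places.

-0.467625

Summing Y*_{l m}(θ₁,φ₁)·Y_{l m}(θ₂,φ₂) over m ∈ [−1, 1]; prefactor 4π/(2·1+1) = 4.188790:
  [-1]  conj(Y_{1,-1})(Ω₁) = (0.304786, 0.128610) ; Y_{1,-1}(Ω₂) = (-0.026441, 0.121611) ; Δ = (-0.023699, 0.033665)
  [+0]  conj(Y_{1,0})(Ω₁) = (-0.140936, -0.000000) ; Y_{1,0}(Ω₂) = (0.455802, 0.000000) ; Δ = (-0.064239, -0.000000)
  [+1]  conj(Y_{1,1})(Ω₁) = (-0.304786, 0.128610) ; Y_{1,1}(Ω₂) = (0.026441, 0.121611) ; Δ = (-0.023699, -0.033665)
Accumulated sum (-0.111637, 0.000000); after 4π/(2l+1) scaling, (-0.467625, 0.000000) ⇒ P_1 = -0.467625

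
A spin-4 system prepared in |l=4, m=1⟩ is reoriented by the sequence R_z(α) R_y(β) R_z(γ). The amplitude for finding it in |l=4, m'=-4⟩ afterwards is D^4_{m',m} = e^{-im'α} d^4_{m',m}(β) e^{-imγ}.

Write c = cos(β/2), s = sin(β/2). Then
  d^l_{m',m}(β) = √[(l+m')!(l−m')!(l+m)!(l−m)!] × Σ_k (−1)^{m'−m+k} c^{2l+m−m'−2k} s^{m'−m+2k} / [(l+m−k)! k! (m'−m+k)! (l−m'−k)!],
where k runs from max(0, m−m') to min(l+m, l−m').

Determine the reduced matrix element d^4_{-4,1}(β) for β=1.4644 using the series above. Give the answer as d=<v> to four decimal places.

d^4_{-4,1}(β=1.4644) via the finite sum:
c=cos(1.464400/2)=0.743705, s=sin(1.464400/2)=0.668507; N=√[1·40320·120·6]=5387.986637
k∈{5} keeps every argument non-negative
  k=5: (−1)^0·5387.9866/(720)·0.7437^3·0.6685^5 = +0.410987
d^4_{-4,1}(1.4644) = +0.410987

d=0.4110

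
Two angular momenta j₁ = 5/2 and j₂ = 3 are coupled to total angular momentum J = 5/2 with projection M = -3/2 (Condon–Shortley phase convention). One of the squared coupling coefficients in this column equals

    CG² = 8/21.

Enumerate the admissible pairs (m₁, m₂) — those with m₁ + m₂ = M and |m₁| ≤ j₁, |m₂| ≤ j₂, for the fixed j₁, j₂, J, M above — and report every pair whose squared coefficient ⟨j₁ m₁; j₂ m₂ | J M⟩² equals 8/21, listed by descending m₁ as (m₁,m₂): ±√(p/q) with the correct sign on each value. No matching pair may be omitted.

(3/2,-3): +√(8/21)

Admissible pairs with m₁+m₂ = M = -3/2: (-5/2,1), (-3/2,0), (-1/2,-1), (1/2,-2), (3/2,-3)
  (m₁,m₂)=(3/2,-3): CG² = 8/21, CG = +√(8/21)   ← matches the target
  (m₁,m₂)=(1/2,-2): CG² = 1/14, CG = −√(1/14)
  (m₁,m₂)=(-1/2,-1): CG² = 1/35, CG = −√(1/35)
  (m₁,m₂)=(-3/2,0): CG² = 7/30, CG = +√(7/30)
  (m₁,m₂)=(-5/2,1): CG² = 2/7, CG = −√(2/7)
Pairs with CG² = 8/21: (3/2,-3): +√(8/21)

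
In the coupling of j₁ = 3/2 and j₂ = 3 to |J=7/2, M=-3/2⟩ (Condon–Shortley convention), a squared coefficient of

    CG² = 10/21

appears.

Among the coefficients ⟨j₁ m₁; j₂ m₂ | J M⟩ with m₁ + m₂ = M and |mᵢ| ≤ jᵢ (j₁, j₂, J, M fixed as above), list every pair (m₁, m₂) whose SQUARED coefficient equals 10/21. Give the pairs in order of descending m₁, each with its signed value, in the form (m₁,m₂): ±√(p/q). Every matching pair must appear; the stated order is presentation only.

Admissible pairs with m₁+m₂ = M = -3/2: (-3/2,0), (-1/2,-1), (1/2,-2), (3/2,-3)
  (m₁,m₂)=(3/2,-3): CG² = 2/21, CG = +√(2/21)
  (m₁,m₂)=(1/2,-2): CG² = 3/7, CG = +√(3/7)
  (m₁,m₂)=(-1/2,-1): CG² = 0/1, CG = 0
  (m₁,m₂)=(-3/2,0): CG² = 10/21, CG = −√(10/21)   ← matches the target
Pairs with CG² = 10/21: (-3/2,0): −√(10/21)

(-3/2,0): −√(10/21)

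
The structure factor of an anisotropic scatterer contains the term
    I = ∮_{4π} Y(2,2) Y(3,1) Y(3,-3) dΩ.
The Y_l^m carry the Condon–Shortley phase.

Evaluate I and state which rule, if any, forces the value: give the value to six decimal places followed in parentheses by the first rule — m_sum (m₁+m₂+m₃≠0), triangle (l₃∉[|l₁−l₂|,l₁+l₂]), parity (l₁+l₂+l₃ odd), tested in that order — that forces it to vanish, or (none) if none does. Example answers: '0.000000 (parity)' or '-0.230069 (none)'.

0.132981 (none)

Rules hold: Σm=0, L=8 even, 1≤3≤5.
N = 5·7·7 = 245
Δ = 2!·2!·4!/9! = 1/3780
Racah Σ t=0..2: t=0:+1/24 t=1:−1/4 t=2:+1/24 = -1/6
⇒ 3j(2 3 3; 0 0 0)² = 4/105, sgn +1
Racah Σ t=0..0: t=0:+1/96 = 1/96
⇒ 3j(2 3 3; 2 1 -3)² = 1/42, sgn +1
4πI² = N·(3j₀)²·(3jₘ)² = 2/9
I = +1·√(0.222222/4π) = 0.13298076
No selection rule forces the value: the integral is nonzero (none).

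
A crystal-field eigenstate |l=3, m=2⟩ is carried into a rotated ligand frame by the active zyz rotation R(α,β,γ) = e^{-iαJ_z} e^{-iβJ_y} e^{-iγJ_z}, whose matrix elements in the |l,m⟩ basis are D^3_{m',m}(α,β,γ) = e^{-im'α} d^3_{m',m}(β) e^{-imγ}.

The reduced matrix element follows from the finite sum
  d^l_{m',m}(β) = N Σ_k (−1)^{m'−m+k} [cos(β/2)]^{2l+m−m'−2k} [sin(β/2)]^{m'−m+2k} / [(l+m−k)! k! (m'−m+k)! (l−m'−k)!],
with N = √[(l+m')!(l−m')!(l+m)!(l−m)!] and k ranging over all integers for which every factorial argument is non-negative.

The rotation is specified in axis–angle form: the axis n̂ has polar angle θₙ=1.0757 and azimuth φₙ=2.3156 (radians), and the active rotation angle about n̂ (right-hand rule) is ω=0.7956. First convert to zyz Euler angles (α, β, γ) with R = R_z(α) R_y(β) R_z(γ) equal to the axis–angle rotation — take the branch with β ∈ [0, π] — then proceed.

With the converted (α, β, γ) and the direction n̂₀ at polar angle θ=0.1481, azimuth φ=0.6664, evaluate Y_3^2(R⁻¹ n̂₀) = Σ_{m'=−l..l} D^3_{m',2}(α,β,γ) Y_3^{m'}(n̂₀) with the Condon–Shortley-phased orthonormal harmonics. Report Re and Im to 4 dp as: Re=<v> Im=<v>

Axis–angle → zyz. n̂ = (sinθₙcosφₙ, sinθₙsinφₙ, cosθₙ) = (-0.596436, +0.646938, +0.475116), ω = 0.7956.
R = I cosω + sinω [n̂]ₓ + (1−cosω) n̂n̂ᵀ gives
  R = [+0.806628, -0.455180, +0.377043; +0.223555, +0.825475, +0.518280; -0.547151, -0.333769, +0.767609]
β = atan2(√(R₁₃²+R₂₃²), R₃₃) = 0.695693; α = atan2(R₂₃, R₁₃) mod 2π = 0.941858; γ = atan2(R₃₂, −R₃₁) mod 2π = 5.735436
Need the full column D^3_{m',2} for m'=−3..3 at α=0.9419, β=0.6957, γ=5.7354.
cos(β/2)=0.940109, sin(β/2)=0.340874
d^3_{-3,2}: single k=5 term ⇒ +0.010598;  D = -0.007538-0.007449i
d^3_{-2,2}: k∈[4..5] ⇒ +0.059663 -0.001569 = +0.058094;  D = -0.057330+0.009392i
d^3_{-1,2}: k∈[3..4] ⇒ +0.208136 -0.013682 = +0.194454;  D = -0.087469+0.173671i
d^3_{0,2}: k∈[2..3] ⇒ +0.497121 -0.065357 = +0.431763;  D = +0.197576+0.383905i
d^3_{1,2}: k∈[1..2] ⇒ +0.791562 -0.208136 = +0.583426;  D = +0.576554+0.089286i
d^3_{2,2}: k∈[0..1] ⇒ +0.690349 -0.453807 = +0.236542;  D = +0.166789-0.167732i
d^3_{3,2}: single k=0 term ⇒ -0.613141;  D = +0.097248+0.605380i
Y_3^{m'}(θ=0.1481,φ=0.6664) and Σ D·Y over m':
  (-0.0075-0.0074i)·(-0.0006-0.0012i)  (-0.0573+0.0094i)·(+0.0052-0.0214i)  (-0.0875+0.1737i)·(+0.1459-0.1147i)  (+0.1976+0.3839i)·(+0.6980+0.0000i)  (+0.5766+0.0893i)·(-0.1459-0.1147i)  (+0.1668-0.1677i)·(+0.0052+0.0214i)  (+0.0972+0.6054i)·(+0.0006-0.0012i)
Y_3^2(R⁻¹ n̂) = +0.076360+0.228377i

Re=0.0764 Im=0.2284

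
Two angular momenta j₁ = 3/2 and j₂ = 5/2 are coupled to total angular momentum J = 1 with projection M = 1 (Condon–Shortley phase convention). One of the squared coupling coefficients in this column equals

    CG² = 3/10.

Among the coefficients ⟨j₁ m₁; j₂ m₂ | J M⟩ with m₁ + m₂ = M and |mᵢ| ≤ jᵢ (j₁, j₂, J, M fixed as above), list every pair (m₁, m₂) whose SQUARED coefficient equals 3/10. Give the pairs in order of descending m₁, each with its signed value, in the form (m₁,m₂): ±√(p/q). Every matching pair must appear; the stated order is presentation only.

(-1/2,3/2): +√(3/10)

Admissible pairs with m₁+m₂ = M = 1: (-3/2,5/2), (-1/2,3/2), (1/2,1/2), (3/2,-1/2)
  (m₁,m₂)=(3/2,-1/2): CG² = 1/20, CG = +√(1/20)
  (m₁,m₂)=(1/2,1/2): CG² = 3/20, CG = −√(3/20)
  (m₁,m₂)=(-1/2,3/2): CG² = 3/10, CG = +√(3/10)   ← matches the target
  (m₁,m₂)=(-3/2,5/2): CG² = 1/2, CG = −√(1/2)
Pairs with CG² = 3/10: (-1/2,3/2): +√(3/10)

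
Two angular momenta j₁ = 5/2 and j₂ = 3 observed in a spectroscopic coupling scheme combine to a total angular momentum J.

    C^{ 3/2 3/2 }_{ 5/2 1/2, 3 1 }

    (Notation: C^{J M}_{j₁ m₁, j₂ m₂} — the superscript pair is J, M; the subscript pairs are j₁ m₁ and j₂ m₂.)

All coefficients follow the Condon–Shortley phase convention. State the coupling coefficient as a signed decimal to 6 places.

triangle: 4!×1!×2!/8! = 48/40320
(j±m)!: 3!×2!×4!×2!×3!×0! = 3456
prefactor² = (2J+1)×Δ×N² = 576/35
  k=2: +1/(2!×2!×0!×2!×1!×0!) = 1/8
Σ = 1/8  ⇒  CG² = 576/35×(1/8)² = 9/35
CG = +√(9/35) = +0.507093

+√(9/35) ≈ +0.507093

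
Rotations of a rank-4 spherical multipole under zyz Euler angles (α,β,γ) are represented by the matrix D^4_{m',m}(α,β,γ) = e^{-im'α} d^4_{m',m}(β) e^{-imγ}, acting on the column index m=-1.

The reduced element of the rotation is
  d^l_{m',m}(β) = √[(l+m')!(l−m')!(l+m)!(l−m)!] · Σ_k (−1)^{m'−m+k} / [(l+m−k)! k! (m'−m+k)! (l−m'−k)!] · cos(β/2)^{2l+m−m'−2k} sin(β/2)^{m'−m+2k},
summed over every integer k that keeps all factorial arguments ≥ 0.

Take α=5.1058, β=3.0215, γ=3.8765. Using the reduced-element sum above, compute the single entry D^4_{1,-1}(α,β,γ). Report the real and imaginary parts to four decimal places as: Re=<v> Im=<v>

Re=-0.3123 Im=0.8788

Split into d^4_{1,-1}(β=3.0215) × two z-phases.
c=cos(3.021500/2)=0.060010, s=sin(3.021500/2)=0.998198; N=√[120·6·6·120]=720.000000
Admissible k: 0..3 (factorial args all ≥0)
  k=0: (−1)^2·720.0000/(72)·0.0600^6·0.9982^2 = +0.000000
  k=1: (−1)^3·720.0000/(24)·0.0600^4·0.9982^4 = -0.000386
  k=2: (−1)^4·720.0000/(48)·0.0600^2·0.9982^6 = +0.053437
  k=3: (−1)^5·720.0000/(720)·0.0600^0·0.9982^8 = -0.985673
d^4_{1,-1}(3.0215) = +0.000000 -0.000386 +0.053437 -0.985673 = -0.932622
Phases: e^{-i·(1)·5.1058}=+0.383341+0.923607i, e^{-i·(-1)·3.8765}=-0.741893-0.670518i ⇒ D=-0.312333+0.878767i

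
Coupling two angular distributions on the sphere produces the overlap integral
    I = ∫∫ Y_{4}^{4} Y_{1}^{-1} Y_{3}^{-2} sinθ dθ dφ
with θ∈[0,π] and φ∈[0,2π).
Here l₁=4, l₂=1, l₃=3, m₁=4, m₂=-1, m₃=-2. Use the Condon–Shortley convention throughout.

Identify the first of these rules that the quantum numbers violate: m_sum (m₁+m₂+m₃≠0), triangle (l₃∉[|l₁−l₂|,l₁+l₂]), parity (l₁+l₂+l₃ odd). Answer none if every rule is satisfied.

m_sum

azimuthal sum: 4 − 1 − 2 = 1  ✗
3 ≤ 3 ≤ 5 (triangle on l)
L = 4 + 1 + 3 = 8 (even)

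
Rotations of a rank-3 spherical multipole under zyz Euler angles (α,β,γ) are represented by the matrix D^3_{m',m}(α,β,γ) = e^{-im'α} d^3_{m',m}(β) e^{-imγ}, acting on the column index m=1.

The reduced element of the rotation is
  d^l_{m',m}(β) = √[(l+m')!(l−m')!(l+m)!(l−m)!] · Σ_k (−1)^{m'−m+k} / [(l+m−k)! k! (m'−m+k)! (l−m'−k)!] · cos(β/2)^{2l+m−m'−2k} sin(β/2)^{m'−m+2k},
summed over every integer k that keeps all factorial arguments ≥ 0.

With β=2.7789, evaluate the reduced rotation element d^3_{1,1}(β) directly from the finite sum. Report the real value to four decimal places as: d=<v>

d=0.1745

d^3_{1,1}(β=2.7789) via the finite sum:
With c≡cos(β/2)=0.180354 and s≡sin(β/2)=0.983602, N=[24·2·24·2]^{1/2}=48.000000
k∈{0,1,2} keeps every argument non-negative
  k=0: (−1)^0·48.0000/(48)·0.1804^6·0.9836^0 = +0.000034
  k=1: (−1)^1·48.0000/(6)·0.1804^4·0.9836^2 = -0.008189
  k=2: (−1)^2·48.0000/(8)·0.1804^2·0.9836^4 = +0.182675
d^3_{1,1}(2.7789) = +0.000034 -0.008189 +0.182675 = +0.174521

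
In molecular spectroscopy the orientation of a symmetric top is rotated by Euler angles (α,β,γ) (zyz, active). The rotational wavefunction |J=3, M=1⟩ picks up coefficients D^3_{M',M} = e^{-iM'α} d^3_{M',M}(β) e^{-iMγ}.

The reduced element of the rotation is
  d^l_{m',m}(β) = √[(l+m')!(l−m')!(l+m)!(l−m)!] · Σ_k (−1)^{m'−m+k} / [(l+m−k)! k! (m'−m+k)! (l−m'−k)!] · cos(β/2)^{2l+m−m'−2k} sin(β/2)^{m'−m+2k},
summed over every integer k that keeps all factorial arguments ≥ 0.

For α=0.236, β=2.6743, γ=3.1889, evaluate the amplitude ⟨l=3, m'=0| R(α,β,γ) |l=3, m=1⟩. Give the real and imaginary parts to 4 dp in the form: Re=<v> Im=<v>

First d^3_{0,1}(β=2.6743), then the phase factors e^{-i(0)α} and e^{-i(1)γ}:
c=cos(2.674300/2)=0.231526, s=sin(2.674300/2)=0.972829; N=√[6·6·24·2]=41.569219
k: max(0,(1)−(0))=1 … min(3+(1),3−(0))=3
  k=1: (−1)^0·41.5692/(12)·0.2315^5·0.9728^1 = +0.002242
  k=2: (−1)^1·41.5692/(4)·0.2315^3·0.9728^3 = -0.118747
  k=3: (−1)^2·41.5692/(12)·0.2315^1·0.9728^5 = +0.698832
d^3_{0,1}(2.6743) = +0.002242 -0.118747 +0.698832 = +0.582327
Attach z-rotation phases: D = e^{-i(0)(0.2360)}·(+0.582327)·e^{-i(1)(3.1889)} = -0.581676+0.027538i

Re=-0.5817 Im=0.0275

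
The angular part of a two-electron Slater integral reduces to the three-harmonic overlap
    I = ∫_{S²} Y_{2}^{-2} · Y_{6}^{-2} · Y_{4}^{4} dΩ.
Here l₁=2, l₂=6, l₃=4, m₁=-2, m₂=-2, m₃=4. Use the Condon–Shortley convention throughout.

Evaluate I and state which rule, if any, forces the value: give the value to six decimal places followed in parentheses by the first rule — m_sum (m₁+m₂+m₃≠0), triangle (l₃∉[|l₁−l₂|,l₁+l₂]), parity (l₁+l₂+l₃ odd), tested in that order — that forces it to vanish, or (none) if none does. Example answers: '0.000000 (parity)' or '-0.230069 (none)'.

m-sum 0 ✓  L=12 even ✓  4≤4≤8 ✓
Π(2lᵢ+1) = 5×13×9 = 585
triangle coeff Δ(2,6,4) = 1/6435
Σ_t [2,2]: t=2:+1/2304 = 1/2304
(3j)²=5/143 [(2 6 4; 0 0 0)], sign=+1
Σ_t [4,4]: t=4:+1/967680 = 1/967680
(3j)²=1/6435 [(2 6 4; -2 -2 4)], sign=+1
⇒ 4πI² = 5/1573
I = (+1)√(5/1573/(4π)) = 0.01590434
No selection rule forces the value: the integral is nonzero (none).

0.015904 (none)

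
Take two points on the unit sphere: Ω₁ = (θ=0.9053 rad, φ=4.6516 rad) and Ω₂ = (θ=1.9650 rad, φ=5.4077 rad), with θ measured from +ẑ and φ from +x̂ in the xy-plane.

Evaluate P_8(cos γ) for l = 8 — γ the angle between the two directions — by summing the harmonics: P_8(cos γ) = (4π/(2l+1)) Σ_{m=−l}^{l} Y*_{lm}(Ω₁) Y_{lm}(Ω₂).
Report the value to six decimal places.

Summing Y*_{l m}(θ₁,φ₁)·Y_{l m}(θ₂,φ₂) over m ∈ [−8, 8]; prefactor 4π/(2·8+1) = 0.739198:
  m=-8: (0.06679 - 0.03531j) × (0.20453 + 0.17964j) = 0.02000 + 0.00478j  (running Σ = 0.02000 + 0.00478j)
  m=-7: (0.09792 + 0.21606j) × (-0.44754 + 0.06983j) = -0.05891 - 0.08986j  (running Σ = -0.03891 - 0.08508j)
  m=-6: (-0.39309 + 0.15009j) × (0.14552 - 0.24248j) = -0.02081 + 0.11716j  (running Σ = -0.05972 + 0.03208j)
  m=-5: (-0.12303 - 0.39224j) × (-0.05424 - 0.15582j) = -0.05445 + 0.04044j  (running Σ = -0.11416 + 0.07252j)
  m=-4: (0.06728 - 0.01669j) × (0.32690 + 0.12317j) = 0.02405 + 0.00283j  (running Σ = -0.09011 + 0.07535j)
  m=-3: (-0.05921 - 0.32108j) × (0.00306 - 0.00173j) = -0.00074 - 0.00088j  (running Σ = -0.09085 + 0.07447j)
  m=-2: (0.25349 - 0.03097j) × (-0.05988 + 0.32875j) = -0.00500 + 0.08519j  (running Σ = -0.09585 + 0.15966j)
  m=-1: (-0.01344 - 0.22079j) × (-0.04039 - 0.04841j) = -0.01014 + 0.00957j  (running Σ = -0.10599 + 0.16923j)
  m=0: (0.29273 + 0.00000j) × (-0.32330 + 0.00000j) = -0.09464 + 0.00000j  (running Σ = -0.20063 + 0.16923j)
  m=1: (0.01344 - 0.22079j) × (0.04039 - 0.04841j) = -0.01014 - 0.00957j  (running Σ = -0.21078 + 0.15966j)
  m=2: (0.25349 + 0.03097j) × (-0.05988 - 0.32875j) = -0.00500 - 0.08519j  (running Σ = -0.21577 + 0.07447j)
  m=3: (0.05921 - 0.32108j) × (-0.00306 - 0.00173j) = -0.00074 + 0.00088j  (running Σ = -0.21651 + 0.07535j)
  m=4: (0.06728 + 0.01669j) × (0.32690 - 0.12317j) = 0.02405 - 0.00283j  (running Σ = -0.19246 + 0.07252j)
  m=5: (0.12303 - 0.39224j) × (0.05424 - 0.15582j) = -0.05445 - 0.04044j  (running Σ = -0.24691 + 0.03208j)
  m=6: (-0.39309 - 0.15009j) × (0.14552 + 0.24248j) = -0.02081 - 0.11716j  (running Σ = -0.26772 - 0.08508j)
  m=7: (-0.09792 + 0.21606j) × (0.44754 + 0.06983j) = -0.05891 + 0.08986j  (running Σ = -0.32663 + 0.00478j)
  m=8: (0.06679 + 0.03531j) × (0.20453 - 0.17964j) = 0.02000 - 0.00478j  (running Σ = -0.30663 - 0.00000j)
Accumulated sum -0.30663 - 0.00000j; after 4π/(2l+1) scaling, -0.22666 - 0.00000j ⇒ P_8 = -0.226657

-0.226657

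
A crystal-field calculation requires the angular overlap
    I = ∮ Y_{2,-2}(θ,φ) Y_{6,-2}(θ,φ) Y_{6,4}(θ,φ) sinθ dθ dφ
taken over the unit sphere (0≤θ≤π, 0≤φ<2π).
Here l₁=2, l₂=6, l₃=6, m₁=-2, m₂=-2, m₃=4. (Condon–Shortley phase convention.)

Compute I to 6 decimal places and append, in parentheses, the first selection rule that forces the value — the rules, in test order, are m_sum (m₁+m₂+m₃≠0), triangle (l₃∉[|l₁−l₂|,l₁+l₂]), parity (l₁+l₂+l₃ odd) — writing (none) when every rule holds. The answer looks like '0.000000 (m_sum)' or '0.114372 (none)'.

-0.153870 (none)

m-sum 0 ✓  L=14 even ✓  4≤6≤8 ✓
Π(2lᵢ+1) = 5×13×13 = 845
triangle coeff Δ(2,6,6) = 1/90090
Σ_t [0,2]: t=0:+1/69120 t=1:−1/14400 t=2:+1/69120 = -7/172800
(3j)²=14/715 [(2 6 6; 0 0 0)], sign=-1
Σ_t [2,2]: t=2:+1/322560 = 1/322560
(3j)²=18/1001 [(2 6 6; -2 -2 4)], sign=+1
⇒ 4πI² = 36/121
I = (-1)√(36/121/(4π)) = -0.15386989
No selection rule forces the value: the integral is nonzero (none).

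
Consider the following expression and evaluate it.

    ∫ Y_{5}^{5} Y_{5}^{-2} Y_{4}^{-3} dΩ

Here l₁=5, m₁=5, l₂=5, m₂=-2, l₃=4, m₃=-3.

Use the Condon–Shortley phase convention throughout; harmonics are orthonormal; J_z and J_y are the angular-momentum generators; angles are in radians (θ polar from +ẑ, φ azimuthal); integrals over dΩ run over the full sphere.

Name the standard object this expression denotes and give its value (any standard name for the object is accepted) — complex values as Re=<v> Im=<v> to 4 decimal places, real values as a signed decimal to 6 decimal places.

This is a Gaunt coefficient — the integral of a triple product of spherical harmonics over the sphere.
Rules hold: Σm=0, L=14 even, 0≤4≤10.
N = 11·11·9 = 1089
Δ = 6!·4!·4!/15! = 1/3153150
Racah Σ t=1..5: t=1:−1/69120 t=2:+1/1728 t=3:−1/576 t=4:+1/1728 t=5:−1/69120 = -7/11520
⇒ 3j(5 5 4; 0 0 0)² = 2/143, sgn -1
Racah Σ t=0..0: t=0:+1/103680 = 1/103680
⇒ 3j(5 5 4; 5 -2 -3)² = 7/429, sgn -1
4πI² = N·(3j₀)²·(3jₘ)² = 42/169
I = +1·√(0.248521/4π) = 0.14062948

Gaunt coefficient, +0.140629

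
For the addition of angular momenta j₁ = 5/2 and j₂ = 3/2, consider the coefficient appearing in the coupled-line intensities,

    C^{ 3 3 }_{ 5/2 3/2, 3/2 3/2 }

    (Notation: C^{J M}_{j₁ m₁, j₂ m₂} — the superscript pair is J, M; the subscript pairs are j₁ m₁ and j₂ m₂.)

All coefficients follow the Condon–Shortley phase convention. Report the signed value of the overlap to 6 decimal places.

j₁+j₂−J=1  J+j₁−j₂=4  J−j₁+j₂=2  j₁+j₂+J+1=8
(j₁±m₁, j₂±m₂, J±M) = (4,1,3,0,6,0)
P² = 864
sum k=1..1:
  [1] −1/48 = -1/48
S = -1/48
C² = P²·S² = 3/8 ; C = -0.612372

−√(3/8) = -0.612372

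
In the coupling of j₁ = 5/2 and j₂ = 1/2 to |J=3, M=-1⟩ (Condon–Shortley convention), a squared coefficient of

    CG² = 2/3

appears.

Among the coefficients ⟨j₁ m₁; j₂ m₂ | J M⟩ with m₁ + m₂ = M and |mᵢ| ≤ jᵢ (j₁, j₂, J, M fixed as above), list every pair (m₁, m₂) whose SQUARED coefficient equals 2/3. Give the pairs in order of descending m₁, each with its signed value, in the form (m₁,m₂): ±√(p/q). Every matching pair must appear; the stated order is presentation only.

(-1/2,-1/2): +√(2/3)

Admissible pairs with m₁+m₂ = M = -1: (-3/2,1/2), (-1/2,-1/2)
  (m₁,m₂)=(-1/2,-1/2): CG² = 2/3, CG = +√(2/3)   ← matches the target
  (m₁,m₂)=(-3/2,1/2): CG² = 1/3, CG = +√(1/3)
Pairs with CG² = 2/3: (-1/2,-1/2): +√(2/3)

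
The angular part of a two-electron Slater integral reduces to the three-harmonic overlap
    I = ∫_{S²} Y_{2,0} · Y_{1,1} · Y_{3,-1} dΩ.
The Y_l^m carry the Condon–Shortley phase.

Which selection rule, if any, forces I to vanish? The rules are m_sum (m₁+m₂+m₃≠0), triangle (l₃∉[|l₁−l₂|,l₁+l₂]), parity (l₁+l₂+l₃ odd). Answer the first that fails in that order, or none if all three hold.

Σmᵢ = 0  ✓
l₃∈[|l₁−l₂|,l₁+l₂]=[1,3], have l₃=3  ✓
Σlᵢ = 6 ⇒ even  ✓

none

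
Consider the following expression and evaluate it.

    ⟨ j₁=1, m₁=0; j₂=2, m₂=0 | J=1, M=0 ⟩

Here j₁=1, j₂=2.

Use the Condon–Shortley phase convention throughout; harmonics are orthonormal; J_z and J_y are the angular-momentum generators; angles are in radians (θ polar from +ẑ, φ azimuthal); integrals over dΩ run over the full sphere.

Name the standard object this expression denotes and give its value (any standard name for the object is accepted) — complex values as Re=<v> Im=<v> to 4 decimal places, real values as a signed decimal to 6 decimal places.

Clebsch–Gordan coefficient, −√(2/5) ≈ -0.632456

This is a Clebsch–Gordan (vector-coupling) coefficient.
j₁+j₂−J=2  J+j₁−j₂=0  J−j₁+j₂=2  j₁+j₂+J+1=5
(j₁±m₁, j₂±m₂, J±M) = (1,1,2,2,1,1)
P² = 2/5
sum k=1..1:
  [1] −1/1 = -1
S = -1
C² = P²·S² = 2/5 ; C = -0.632456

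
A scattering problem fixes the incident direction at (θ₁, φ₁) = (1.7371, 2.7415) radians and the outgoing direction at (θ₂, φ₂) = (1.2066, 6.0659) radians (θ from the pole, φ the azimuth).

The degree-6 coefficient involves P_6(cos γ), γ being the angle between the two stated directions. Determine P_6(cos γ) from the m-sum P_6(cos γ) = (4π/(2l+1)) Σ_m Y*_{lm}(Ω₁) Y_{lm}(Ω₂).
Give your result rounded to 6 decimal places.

0.386755

Addition theorem: P_6(cos γ) = (4π/13) Σ_m Y*_{lm}(Ω₁) Y_{lm}(Ω₂), m = −6…6:
  [-6]  conj(Y_{6,-6})(Ω₁) = -0.32790 - 0.30003j ; Y_{6,-6}(Ω₂) = 0.08486 + 0.31015j ; Δ = 0.06523 - 0.12716j
  [-5]  conj(Y_{6,-5})(Ω₁) = -0.10765 - 0.23494j ; Y_{6,-5}(Ω₂) = 0.19772 + 0.37577j ; Δ = 0.06700 - 0.08691j
  [-4]  conj(Y_{6,-4})(Ω₁) = 0.00697 + 0.23566j ; Y_{6,-4}(Ω₂) = 0.06946 + 0.08219j ; Δ = -0.01889 + 0.01694j
  [-3]  conj(Y_{6,-3})(Ω₁) = -0.10106 + 0.26017j ; Y_{6,-3}(Ω₂) = -0.24143 - 0.18424j ; Δ = 0.07233 - 0.04419j
  [-2]  conj(Y_{6,-2})(Ω₁) = 0.11728 - 0.12080j ; Y_{6,-2}(Ω₂) = -0.19412 - 0.09010j ; Δ = -0.03365 + 0.01288j
  [-1]  conj(Y_{6,-1})(Ω₁) = 0.26034 - 0.11010j ; Y_{6,-1}(Ω₂) = 0.23096 + 0.05099j ; Δ = 0.06574 - 0.01215j
  [+0]  conj(Y_{6,0})(Ω₁) = -0.14967 + 0.00000j ; Y_{6,0}(Ω₂) = 0.23667 + 0.00000j ; Δ = -0.03542 + 0.00000j
  [+1]  conj(Y_{6,1})(Ω₁) = -0.26034 - 0.11010j ; Y_{6,1}(Ω₂) = -0.23096 + 0.05099j ; Δ = 0.06574 + 0.01215j
  [+2]  conj(Y_{6,2})(Ω₁) = 0.11728 + 0.12080j ; Y_{6,2}(Ω₂) = -0.19412 + 0.09010j ; Δ = -0.03365 - 0.01288j
  [+3]  conj(Y_{6,3})(Ω₁) = 0.10106 + 0.26017j ; Y_{6,3}(Ω₂) = 0.24143 - 0.18424j ; Δ = 0.07233 + 0.04419j
  [+4]  conj(Y_{6,4})(Ω₁) = 0.00697 - 0.23566j ; Y_{6,4}(Ω₂) = 0.06946 - 0.08219j ; Δ = -0.01889 - 0.01694j
  [+5]  conj(Y_{6,5})(Ω₁) = 0.10765 - 0.23494j ; Y_{6,5}(Ω₂) = -0.19772 + 0.37577j ; Δ = 0.06700 + 0.08691j
  [+6]  conj(Y_{6,6})(Ω₁) = -0.32790 + 0.30003j ; Y_{6,6}(Ω₂) = 0.08486 - 0.31015j ; Δ = 0.06523 + 0.12716j
Accumulated sum 0.40010 + 0.00000j; after 4π/(2l+1) scaling, 0.38676 + 0.00000j ⇒ P_6 = 0.386755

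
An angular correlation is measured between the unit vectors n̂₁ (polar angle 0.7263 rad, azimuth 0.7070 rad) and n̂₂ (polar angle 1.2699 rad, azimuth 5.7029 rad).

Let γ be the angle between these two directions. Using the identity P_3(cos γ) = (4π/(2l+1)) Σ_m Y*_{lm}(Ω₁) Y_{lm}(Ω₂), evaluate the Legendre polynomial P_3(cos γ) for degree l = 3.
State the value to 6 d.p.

Summing Y*_{l m}(θ₁,φ₁)·Y_{l m}(θ₂,φ₂) over m ∈ [−3, 3]; prefactor 4π/(2·3+1) = 1.795196:
  m=-3: Y*=(-0.063896, 0.104169)  Y=(-0.061515, 0.358233)  product (-0.033386, -0.029298)
  m=-2: Y*=(0.052622, 0.332853)  Y=(0.110188, 0.253363)  product (-0.078534, 0.050009)
  m=-1: Y*=(0.292882, 0.250217)  Y=(-0.144763, -0.094903)  product (-0.018652, -0.064018)
  m=+0: Y*=(-0.057250, -0.000000)  Y=(-0.283227, 0.000000)  product (0.016215, 0.000000)
  m=+1: Y*=(-0.292882, 0.250217)  Y=(0.144763, -0.094903)  product (-0.018652, 0.064018)
  m=+2: Y*=(0.052622, -0.332853)  Y=(0.110188, -0.253363)  product (-0.078534, -0.050009)
  m=+3: Y*=(0.063896, 0.104169)  Y=(0.061515, 0.358233)  product (-0.033386, 0.029298)
Total Σ_m = (-0.244931, 0.000000). Multiply by 1.795196: (-0.439699, 0.000000). P_3(cos γ) = -0.439699

-0.439699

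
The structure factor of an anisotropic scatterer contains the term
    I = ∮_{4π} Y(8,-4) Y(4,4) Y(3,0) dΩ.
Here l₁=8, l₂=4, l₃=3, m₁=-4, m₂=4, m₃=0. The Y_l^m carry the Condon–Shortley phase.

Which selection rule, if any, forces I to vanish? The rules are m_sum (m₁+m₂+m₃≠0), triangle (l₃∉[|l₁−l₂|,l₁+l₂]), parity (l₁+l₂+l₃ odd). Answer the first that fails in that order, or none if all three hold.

Σmᵢ = 0  ✓
l₃∈[|l₁−l₂|,l₁+l₂]=[4,12] required, l₃=3 fails  ✗
Σlᵢ = 15 ⇒ odd

triangle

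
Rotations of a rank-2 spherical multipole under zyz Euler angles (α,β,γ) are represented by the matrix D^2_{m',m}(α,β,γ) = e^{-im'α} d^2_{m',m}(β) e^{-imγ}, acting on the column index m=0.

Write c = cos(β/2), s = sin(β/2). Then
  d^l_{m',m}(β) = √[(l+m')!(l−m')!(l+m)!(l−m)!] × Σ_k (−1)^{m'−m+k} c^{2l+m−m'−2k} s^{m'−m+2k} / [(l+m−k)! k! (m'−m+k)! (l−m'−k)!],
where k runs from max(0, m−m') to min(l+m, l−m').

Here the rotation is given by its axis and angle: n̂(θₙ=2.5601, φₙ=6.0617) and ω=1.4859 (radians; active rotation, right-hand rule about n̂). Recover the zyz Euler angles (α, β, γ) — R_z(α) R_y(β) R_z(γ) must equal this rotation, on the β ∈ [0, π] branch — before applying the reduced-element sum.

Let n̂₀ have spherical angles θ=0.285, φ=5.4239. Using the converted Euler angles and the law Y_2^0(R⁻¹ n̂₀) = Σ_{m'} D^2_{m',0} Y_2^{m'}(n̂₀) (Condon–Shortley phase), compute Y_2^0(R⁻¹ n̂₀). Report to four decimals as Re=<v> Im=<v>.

Axis–angle → zyz. n̂ = (sinθₙcosφₙ, sinθₙsinφₙ, cosθₙ) = (+0.535854, -0.120663, -0.835644), ω = 1.4859.
R = I cosω + sinω [n̂]ₓ + (1−cosω) n̂n̂ᵀ gives
  R = [+0.347586, +0.773459, -0.530043; -0.891810, +0.098119, -0.441643; -0.289585, +0.626206, +0.723883]
β = atan2(√(R₁₃²+R₂₃²), R₃₃) = 0.761383; α = atan2(R₂₃, R₁₃) mod 2π = 3.836265; γ = atan2(R₃₂, −R₃₁) mod 2π = 1.137643
Need the full column D^2_{m',0} for m'=−2..2 at α=3.8363, β=0.7614, γ=1.1376.
cos(β/2)=0.928408, sin(β/2)=0.371562
d^2_{-2,0}: single k=2 term ⇒ +0.291485;  D = +0.052601+0.286700i
d^2_{-1,0}: k∈[1..2] ⇒ +0.728323 -0.116657 = +0.611666;  D = -0.469921-0.391548i
d^2_{0,0}: k∈[0..2] ⇒ +0.742943 -0.475994 +0.019060 = +0.286010;  D = +0.286010+0.000000i
d^2_{1,0}: k∈[0..1] ⇒ -0.728323 +0.116657 = -0.611666;  D = +0.469921-0.391548i
d^2_{2,0}: single k=0 term ⇒ +0.291485;  D = +0.052601-0.286700i
Y_2^{m'}(θ=0.285,φ=5.4239) and Σ D·Y over m':
  (+0.0526+0.2867i)·(-0.0045+0.0302i)  (-0.4699-0.3915i)·(+0.1361+0.1579i)  (+0.2860+0.0000i)·(+0.5560+0.0000i)  (+0.4699-0.3915i)·(-0.1361+0.1579i)  (+0.0526-0.2867i)·(-0.0045-0.0302i)
Y_2^0(R⁻¹ n̂) = +0.136934-0.000000i

Re=0.1369 Im=0.0000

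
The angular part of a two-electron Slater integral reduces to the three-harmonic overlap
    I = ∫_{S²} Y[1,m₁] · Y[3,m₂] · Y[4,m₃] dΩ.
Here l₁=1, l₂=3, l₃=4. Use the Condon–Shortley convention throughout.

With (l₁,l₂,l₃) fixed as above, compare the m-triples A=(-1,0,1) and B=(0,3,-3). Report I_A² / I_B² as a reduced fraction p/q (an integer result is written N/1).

10/7

l's match ⇒ only the (l;m) 3-j factors differ between A and B.
A: triangle coeff Δ(1,3,4) = 1/252; Σ_t [0,0]: t=0:+1/72 = 1/72; (3j)²=5/126 [(1 3 4; -1 0 1)], sign=-1
B: triangle coeff Δ(1,3,4) = 1/252; Σ_t [0,0]: t=0:+1/720 = 1/720; (3j)²=1/36 [(1 3 4; 0 3 -3)], sign=-1
I_A²/I_B² = (5/126)/(1/36) = 10/7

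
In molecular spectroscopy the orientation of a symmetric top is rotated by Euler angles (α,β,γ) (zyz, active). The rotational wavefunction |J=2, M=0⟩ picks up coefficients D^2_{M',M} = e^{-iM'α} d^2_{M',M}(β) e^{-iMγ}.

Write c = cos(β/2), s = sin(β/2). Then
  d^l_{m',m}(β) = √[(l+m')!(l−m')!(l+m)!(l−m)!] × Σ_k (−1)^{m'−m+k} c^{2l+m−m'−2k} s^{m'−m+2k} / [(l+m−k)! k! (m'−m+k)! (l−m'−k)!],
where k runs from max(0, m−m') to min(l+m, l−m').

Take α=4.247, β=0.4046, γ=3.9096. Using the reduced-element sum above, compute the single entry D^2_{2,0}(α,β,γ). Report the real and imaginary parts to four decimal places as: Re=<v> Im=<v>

Split into d^2_{2,0}(β=0.4046) × two z-phases.
With c≡cos(β/2)=0.979607 and s≡sin(β/2)=0.200923, N=[24·1·2·2]^{1/2}=9.797959
The bounds max(0,m−m')=0 and min(l+m,l−m')=0 give 1 term
  k=0: (−1)^2·9.7980/(4)·0.9796^2·0.2009^2 = +0.094894
d^2_{2,0}(0.4046) = +0.094894
Attach z-rotation phases: D = e^{-i(2)(4.2470)}·(+0.094894)·e^{-i(0)(3.9096)} = -0.056672-0.076113i

Re=-0.0567 Im=-0.0761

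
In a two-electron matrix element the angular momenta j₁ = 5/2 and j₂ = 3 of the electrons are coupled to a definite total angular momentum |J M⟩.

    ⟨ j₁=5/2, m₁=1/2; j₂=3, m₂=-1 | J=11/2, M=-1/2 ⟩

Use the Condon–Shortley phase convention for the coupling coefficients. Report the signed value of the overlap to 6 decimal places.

+0.569803  (= +√(25/77))

triangle: 0!·5!·6!/12! = 86400/479001600
(j±m)!: 3!·2!·2!·4!·5!·6! = 49766400
prefactor² = (2J+1)·Δ·N² = 8294400/77
  k=0: +1/(0!·0!·2!·2!·3!·4!) = 1/576
Σ = 1/576  ⇒  CG² = 8294400/77·(1/576)² = 25/77
CG = +√(25/77) = +0.569803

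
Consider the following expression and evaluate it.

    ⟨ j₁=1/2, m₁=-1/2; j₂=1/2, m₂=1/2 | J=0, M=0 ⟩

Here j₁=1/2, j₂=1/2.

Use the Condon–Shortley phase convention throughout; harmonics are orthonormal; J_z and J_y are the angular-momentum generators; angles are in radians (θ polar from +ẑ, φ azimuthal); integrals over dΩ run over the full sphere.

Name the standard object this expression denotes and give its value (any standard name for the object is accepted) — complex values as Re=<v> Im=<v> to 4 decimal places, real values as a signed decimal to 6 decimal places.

This is a Clebsch–Gordan (vector-coupling) coefficient.
triangle: 1!*0!*0!/2! = 1/2
(j±m)!: 0!*1!*1!*0!*0!*0! = 1
prefactor² = (2J+1)*Δ*N² = 1/2
  k=1: −1/(1!*0!*0!*0!*0!*0!) = -1
Σ = -1  ⇒  CG² = 1/2*(-1)² = 1/2
CG = −√(1/2) = -0.707107

Clebsch–Gordan coefficient, −√(1/2) ≈ -0.707107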